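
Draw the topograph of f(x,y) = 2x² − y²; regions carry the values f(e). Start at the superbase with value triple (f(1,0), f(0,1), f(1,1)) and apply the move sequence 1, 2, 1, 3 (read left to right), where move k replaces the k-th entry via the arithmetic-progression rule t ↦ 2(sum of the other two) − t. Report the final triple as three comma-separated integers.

start (2,-1,1) = (f(1,0),f(0,1),f(1,1))
replace slot 1: 2·((-1)+1) − 2 = -2 → (-2,-1,1)
replace slot 2: 2·((-2)+1) − (-1) = -1 → (-2,-1,1)
replace slot 1: 2·((-1)+1) − (-2) = 2 → (2,-1,1)
replace slot 3: 2·(2+(-1)) − 1 = 1 → (2,-1,1)

2,-1,1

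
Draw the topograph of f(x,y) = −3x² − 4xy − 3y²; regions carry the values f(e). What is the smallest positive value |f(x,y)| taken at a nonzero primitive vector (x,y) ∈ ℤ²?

translate: b→-2 (≡4 mod 6), so (3,4,3)→(3,-2,2)
flip: (3,-2,2)→(2,2,3)
reduced (well bottom): (2,2,3) with a≤c, −a<b≤a
well minimum |f| = |-2| = 2 (negative-definite)

2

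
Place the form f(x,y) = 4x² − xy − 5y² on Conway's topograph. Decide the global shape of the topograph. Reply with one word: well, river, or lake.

D = b²−4ac = (-1)² − 4·4·(-5) = 81
D = 9² is a perfect square ⇒ form factors over ℤ ⇒ lakes

lake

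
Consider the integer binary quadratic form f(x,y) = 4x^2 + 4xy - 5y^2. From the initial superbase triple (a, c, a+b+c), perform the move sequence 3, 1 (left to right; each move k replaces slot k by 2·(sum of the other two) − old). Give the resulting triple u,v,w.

start (4,-5,3) = (f(1,0),f(0,1),f(1,1))
replace slot 3: 2·(4+(-5)) − 3 = -5 → (4,-5,-5)
replace slot 1: 2·((-5)+(-5)) − 4 = -24 → (-24,-5,-5)

-24,-5,-5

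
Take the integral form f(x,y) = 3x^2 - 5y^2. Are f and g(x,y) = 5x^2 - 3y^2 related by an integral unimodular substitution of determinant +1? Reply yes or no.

D₁ = 60, D₂ = 60
river cycle of f (length 2): (3, 6, -2), (-2, 6, 3)
river cycle of g (length 2): (-3, 6, 2), (2, 6, -3)
cycles differ ⇒ inequivalent

no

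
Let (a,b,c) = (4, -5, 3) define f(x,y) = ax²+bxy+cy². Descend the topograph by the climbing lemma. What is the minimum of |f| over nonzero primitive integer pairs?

translate: b→3 (≡-5 mod 8), so (4,-5,3)→(4,3,2)
flip: (4,3,2)→(2,-3,4)
translate: b→1 (≡-3 mod 4), so (2,-3,4)→(2,1,3)
reduced (well bottom): (2,1,3) with a≤c, −a<b≤a
well minimum = a = 2

2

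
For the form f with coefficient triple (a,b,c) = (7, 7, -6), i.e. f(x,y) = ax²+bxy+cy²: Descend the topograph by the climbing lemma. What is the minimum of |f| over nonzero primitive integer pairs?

river: ρ → (-6,5,8)
river: ρ → (8,11,-3)
river: ρ → (-3,13,4)
river: ρ → (4,11,-6)
river: ρ → (-6,13,2)
river: ρ → (2,11,-12)
river: ρ → (-12,13,1)
river: ρ → (1,13,-12)
river: ρ → (-12,11,2)
river: ρ → (2,13,-6)
river: ρ → (-6,11,4)
river: ρ → (4,13,-3)
river: ρ → (-3,11,8)
river: ρ → (8,5,-6)
river: ρ → (-6,7,7)
river: ρ → (7,7,-6)
closes: descent 0, river 16
min |a| on river = 1

1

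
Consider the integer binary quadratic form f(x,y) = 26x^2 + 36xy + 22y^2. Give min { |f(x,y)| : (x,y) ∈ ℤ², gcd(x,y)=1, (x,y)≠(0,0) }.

translate: b→-16 (≡36 mod 52), so (26,36,22)→(26,-16,12)
flip: (26,-16,12)→(12,16,26)
translate: b→-8 (≡16 mod 24), so (12,16,26)→(12,-8,22)
reduced (well bottom): (12,-8,22) with a≤c, −a<b≤a
well minimum = a = 12

12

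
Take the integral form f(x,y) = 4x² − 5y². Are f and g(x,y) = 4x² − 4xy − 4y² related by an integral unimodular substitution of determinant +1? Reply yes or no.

D₁ = 80, D₂ = 80
river cycle of f (length 2): (4, 8, -1), (-1, 8, 4)
river cycle of g (length 2): (-4, 4, 4), (4, 4, -4)
cycles differ ⇒ inequivalent

no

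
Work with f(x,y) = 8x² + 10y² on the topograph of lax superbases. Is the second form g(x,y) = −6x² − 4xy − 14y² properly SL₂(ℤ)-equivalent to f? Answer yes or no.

D₁ = -320, D₂ = -320
f: reduced (well bottom): (8,0,10) with a≤c, −a<b≤a
g is negative-definite; reduce −g:
−g: reduced (well bottom): (6,4,14) with a≤c, −a<b≤a
flip sign back: reduced form of g is (-6,-4,-14)
reduced forms (8, 0, 10) vs (-6, -4, -14) ⇒ inequivalent

no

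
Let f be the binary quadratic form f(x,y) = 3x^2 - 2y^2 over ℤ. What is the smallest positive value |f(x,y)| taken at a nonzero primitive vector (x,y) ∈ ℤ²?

descent: ρ → (-2,4,1)  [lands on river]
river: ρ → (1,4,-2)
closes: descent 1, river 2
min |a| on river = 1

1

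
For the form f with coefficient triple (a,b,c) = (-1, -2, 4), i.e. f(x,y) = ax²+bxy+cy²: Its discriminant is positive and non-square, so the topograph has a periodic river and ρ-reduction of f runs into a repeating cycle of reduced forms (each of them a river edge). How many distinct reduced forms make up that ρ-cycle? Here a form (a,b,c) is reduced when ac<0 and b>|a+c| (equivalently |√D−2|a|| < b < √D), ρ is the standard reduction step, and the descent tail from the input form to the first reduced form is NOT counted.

D = 20, ⌊√D⌋ = 4
descent: ρ → (4,2,-1)
descent: ρ → (-1,4,1)  [lands on river]
river: ρ → (1,4,-1)
ρ-cycle length = 2 (tail of 2 descent steps not counted)

2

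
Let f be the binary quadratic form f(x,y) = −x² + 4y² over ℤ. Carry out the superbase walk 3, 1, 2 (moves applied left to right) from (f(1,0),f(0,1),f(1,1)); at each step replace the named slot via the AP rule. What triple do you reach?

start (-1,4,3) = (f(1,0),f(0,1),f(1,1))
replace slot 3: 2·((-1)+4) − 3 = 3 → (-1,4,3)
replace slot 1: 2·(4+3) − (-1) = 15 → (15,4,3)
replace slot 2: 2·(15+3) − 4 = 32 → (15,32,3)

15,32,3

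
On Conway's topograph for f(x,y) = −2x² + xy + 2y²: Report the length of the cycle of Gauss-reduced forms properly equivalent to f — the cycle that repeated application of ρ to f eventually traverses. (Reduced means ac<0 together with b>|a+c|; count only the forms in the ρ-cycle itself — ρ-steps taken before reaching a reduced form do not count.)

D = 17, ⌊√D⌋ = 4
river: ρ → (2,3,-1)
river: ρ → (-1,3,2)
river: ρ → (2,1,-2)
river: ρ → (-2,3,1)
river: ρ → (1,3,-2)
river: ρ → (-2,1,2)
ρ-cycle length = 6 (tail of 0 descent steps not counted)

6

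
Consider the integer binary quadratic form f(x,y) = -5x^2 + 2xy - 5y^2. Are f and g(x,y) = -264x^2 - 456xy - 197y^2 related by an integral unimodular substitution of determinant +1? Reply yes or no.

D₁ = -96, D₂ = -96
f is negative-definite; reduce −f:
−f: flip: (5,-2,5)→(5,2,5)
−f: reduced (well bottom): (5,2,5) with a≤c, −a<b≤a
flip sign back: reduced form of f is (-5,-2,-5)
g is negative-definite; reduce −g:
−g: translate: b→-72 (≡456 mod 528), so (264,456,197)→(264,-72,5)
−g: flip: (264,-72,5)→(5,72,264)
−g: translate: b→2 (≡72 mod 10), so (5,72,264)→(5,2,5)
−g: reduced (well bottom): (5,2,5) with a≤c, −a<b≤a
flip sign back: reduced form of g is (-5,-2,-5)
reduced forms (-5, -2, -5) vs (-5, -2, -5) ⇒ equivalent

yes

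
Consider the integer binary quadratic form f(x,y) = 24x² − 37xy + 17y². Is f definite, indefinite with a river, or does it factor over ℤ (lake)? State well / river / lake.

D = b²−4ac = (-37)² − 4·24·17 = -263
D < 0 ⇒ definite ⇒ every region one sign ⇒ single well

well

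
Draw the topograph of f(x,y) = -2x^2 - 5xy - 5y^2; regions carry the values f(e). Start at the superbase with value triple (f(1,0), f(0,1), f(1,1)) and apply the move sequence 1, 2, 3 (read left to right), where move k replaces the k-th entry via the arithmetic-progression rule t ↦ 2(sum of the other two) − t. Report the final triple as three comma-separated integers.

start (-2,-5,-12) = (f(1,0),f(0,1),f(1,1))
replace slot 1: 2·((-5)+(-12)) − (-2) = -32 → (-32,-5,-12)
replace slot 2: 2·((-32)+(-12)) − (-5) = -83 → (-32,-83,-12)
replace slot 3: 2·((-32)+(-83)) − (-12) = -218 → (-32,-83,-218)

-32,-83,-218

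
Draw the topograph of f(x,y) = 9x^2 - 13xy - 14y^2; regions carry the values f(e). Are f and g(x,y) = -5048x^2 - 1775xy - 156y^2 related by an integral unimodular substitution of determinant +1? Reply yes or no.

D₁ = 673, D₂ = 673
river cycle of f (length 58): (-14, 13, 9), (9, 23, -4), (-4, 25, 3), (3, 23, -12), (-12, 25, 1), (1, 25, -12), (-12, 23, 3), (3, 25, -4), (-4, 23, 9), (9, 13, -14), … (48 more)
river cycle of g (length 58): (-14, 13, 9), (9, 23, -4), (-4, 25, 3), (3, 23, -12), (-12, 25, 1), (1, 25, -12), (-12, 23, 3), (3, 25, -4), (-4, 23, 9), (9, 13, -14), … (48 more)
cycles coincide ⇒ equivalent

yes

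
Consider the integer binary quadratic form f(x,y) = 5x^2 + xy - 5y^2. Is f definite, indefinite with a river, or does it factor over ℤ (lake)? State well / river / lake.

D = b²−4ac = 1² − 4·5·(-5) = 101
D > 0 non-square ⇒ indefinite ⇒ periodic river

river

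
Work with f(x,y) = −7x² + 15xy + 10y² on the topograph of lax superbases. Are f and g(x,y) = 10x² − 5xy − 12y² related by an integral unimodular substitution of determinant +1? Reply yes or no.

D₁ = 505, D₂ = 505
river cycle of f (length 8): (10, 5, -12), (-12, 19, 3), (3, 17, -18), (-18, 19, 2), (2, 21, -8), (-8, 11, 12), (12, 13, -7), (-7, 15, 10)
river cycle of g (length 8): (-12, 5, 10), (10, 15, -7), (-7, 13, 12), (12, 11, -8), (-8, 21, 2), (2, 19, -18), (-18, 17, 3), (3, 19, -12)
cycles differ ⇒ inequivalent

no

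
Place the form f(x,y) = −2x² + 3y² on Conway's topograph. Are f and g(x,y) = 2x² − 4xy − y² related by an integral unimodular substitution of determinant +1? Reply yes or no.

D₁ = 24, D₂ = 24
river cycle of f (length 2): (-2, 4, 1), (1, 4, -2)
river cycle of g (length 2): (-1, 4, 2), (2, 4, -1)
cycles differ ⇒ inequivalent

no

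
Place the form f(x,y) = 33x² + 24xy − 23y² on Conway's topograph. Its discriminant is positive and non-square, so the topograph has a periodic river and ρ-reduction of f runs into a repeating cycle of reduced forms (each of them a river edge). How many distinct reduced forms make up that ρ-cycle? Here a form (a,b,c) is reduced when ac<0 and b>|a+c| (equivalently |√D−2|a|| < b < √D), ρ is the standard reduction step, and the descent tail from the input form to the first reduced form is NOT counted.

D = 3612, ⌊√D⌋ = 60
river: ρ → (-23,22,34)
river: ρ → (34,46,-11)
river: ρ → (-11,42,42)
river: ρ → (42,42,-11)
river: ρ → (-11,46,34)
river: ρ → (34,22,-23)
river: ρ → (-23,24,33)
river: ρ → (33,42,-14)
river: ρ → (-14,42,33)
river: ρ → (33,24,-23)
ρ-cycle length = 10 (tail of 0 descent steps not counted)

10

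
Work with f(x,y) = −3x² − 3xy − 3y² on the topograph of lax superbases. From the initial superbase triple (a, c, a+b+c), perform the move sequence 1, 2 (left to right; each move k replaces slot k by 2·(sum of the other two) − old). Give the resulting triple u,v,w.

start (-3,-3,-9) = (f(1,0),f(0,1),f(1,1))
replace slot 1: 2·((-3)+(-9)) − (-3) = -21 → (-21,-3,-9)
replace slot 2: 2·((-21)+(-9)) − (-3) = -57 → (-21,-57,-9)

-21,-57,-9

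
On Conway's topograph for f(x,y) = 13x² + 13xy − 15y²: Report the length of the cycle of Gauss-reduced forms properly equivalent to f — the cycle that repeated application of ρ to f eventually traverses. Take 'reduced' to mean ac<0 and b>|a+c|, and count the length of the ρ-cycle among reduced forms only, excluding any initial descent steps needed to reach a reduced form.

D = 949, ⌊√D⌋ = 30
river: ρ → (-15,17,11)
river: ρ → (11,27,-5)
river: ρ → (-5,23,21)
river: ρ → (21,19,-7)
river: ρ → (-7,23,15)
river: ρ → (15,7,-15)
river: ρ → (-15,23,7)
river: ρ → (7,19,-21)
river: ρ → (-21,23,5)
river: ρ → (5,27,-11)
river: ρ → (-11,17,15)
river: ρ → (15,13,-13)
river: ρ → (-13,13,15)
river: ρ → (15,17,-11)
river: ρ → (-11,27,5)
river: ρ → (5,23,-21)
river: ρ → (-21,19,7)
river: ρ → (7,23,-15)
river: ρ → (-15,7,15)
river: ρ → (15,23,-7)
river: ρ → (-7,19,21)
river: ρ → (21,23,-5)
river: ρ → (-5,27,11)
river: ρ → (11,17,-15)
river: ρ → (-15,13,13)
river: ρ → (13,13,-15)
ρ-cycle length = 26 (tail of 0 descent steps not counted)

26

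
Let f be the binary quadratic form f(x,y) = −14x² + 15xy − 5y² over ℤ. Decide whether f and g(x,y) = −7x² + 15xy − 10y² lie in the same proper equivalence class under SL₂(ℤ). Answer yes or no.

D₁ = -55, D₂ = -55
f is negative-definite; reduce −f:
−f: translate: b→13 (≡-15 mod 28), so (14,-15,5)→(14,13,4)
−f: flip: (14,13,4)→(4,-13,14)
−f: translate: b→3 (≡-13 mod 8), so (4,-13,14)→(4,3,4)
−f: reduced (well bottom): (4,3,4) with a≤c, −a<b≤a
flip sign back: reduced form of f is (-4,-3,-4)
g is negative-definite; reduce −g:
−g: translate: b→-1 (≡-15 mod 14), so (7,-15,10)→(7,-1,2)
−g: flip: (7,-1,2)→(2,1,7)
−g: reduced (well bottom): (2,1,7) with a≤c, −a<b≤a
flip sign back: reduced form of g is (-2,-1,-7)
reduced forms (-4, -3, -4) vs (-2, -1, -7) ⇒ inequivalent

no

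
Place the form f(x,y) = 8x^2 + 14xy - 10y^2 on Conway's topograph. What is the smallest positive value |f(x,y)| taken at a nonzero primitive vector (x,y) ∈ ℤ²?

river: ρ → (-10,6,12)
river: ρ → (12,18,-4)
river: ρ → (-4,22,2)
river: ρ → (2,22,-4)
river: ρ → (-4,18,12)
river: ρ → (12,6,-10)
river: ρ → (-10,14,8)
river: ρ → (8,18,-6)
river: ρ → (-6,18,8)
river: ρ → (8,14,-10)
closes: descent 0, river 10
min |a| on river = 2

2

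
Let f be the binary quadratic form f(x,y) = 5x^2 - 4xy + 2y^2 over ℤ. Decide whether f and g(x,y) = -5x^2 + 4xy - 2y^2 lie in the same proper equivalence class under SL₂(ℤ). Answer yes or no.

D₁ = -24, D₂ = -24
f: flip: (5,-4,2)→(2,4,5)
f: translate: b→0 (≡4 mod 4), so (2,4,5)→(2,0,3)
f: reduced (well bottom): (2,0,3) with a≤c, −a<b≤a
g is negative-definite; reduce −g:
−g: flip: (5,-4,2)→(2,4,5)
−g: translate: b→0 (≡4 mod 4), so (2,4,5)→(2,0,3)
−g: reduced (well bottom): (2,0,3) with a≤c, −a<b≤a
flip sign back: reduced form of g is (-2,0,-3)
reduced forms (2, 0, 3) vs (-2, 0, -3) ⇒ inequivalent

no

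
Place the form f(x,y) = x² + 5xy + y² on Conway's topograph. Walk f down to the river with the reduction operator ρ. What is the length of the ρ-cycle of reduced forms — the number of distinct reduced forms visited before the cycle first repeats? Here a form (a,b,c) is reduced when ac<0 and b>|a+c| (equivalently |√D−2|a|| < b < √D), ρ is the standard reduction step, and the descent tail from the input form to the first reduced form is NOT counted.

D = 21, ⌊√D⌋ = 4
descent: ρ → (1,3,-3)  [lands on river]
river: ρ → (-3,3,1)
ρ-cycle length = 2 (tail of 1 descent step not counted)

2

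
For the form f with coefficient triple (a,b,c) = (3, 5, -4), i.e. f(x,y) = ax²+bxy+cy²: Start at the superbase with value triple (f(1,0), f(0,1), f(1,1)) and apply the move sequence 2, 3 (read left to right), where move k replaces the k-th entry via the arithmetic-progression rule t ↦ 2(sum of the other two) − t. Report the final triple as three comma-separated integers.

start (3,-4,4) = (f(1,0),f(0,1),f(1,1))
replace slot 2: 2·(3+4) − (-4) = 18 → (3,18,4)
replace slot 3: 2·(3+18) − 4 = 38 → (3,18,38)

3,18,38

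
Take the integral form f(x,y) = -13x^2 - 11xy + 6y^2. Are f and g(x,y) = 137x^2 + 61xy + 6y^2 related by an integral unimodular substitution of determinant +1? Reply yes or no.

D₁ = 433, D₂ = 433
river cycle of f (length 46): (6, 11, -13), (-13, 15, 4), (4, 17, -9), (-9, 19, 2), (2, 17, -18), (-18, 19, 1), (1, 19, -18), (-18, 17, 2), (2, 19, -9), (-9, 17, 4), … (36 more)
river cycle of g (length 46): (6, 11, -13), (-13, 15, 4), (4, 17, -9), (-9, 19, 2), (2, 17, -18), (-18, 19, 1), (1, 19, -18), (-18, 17, 2), (2, 19, -9), (-9, 17, 4), … (36 more)
cycles coincide ⇒ equivalent

yes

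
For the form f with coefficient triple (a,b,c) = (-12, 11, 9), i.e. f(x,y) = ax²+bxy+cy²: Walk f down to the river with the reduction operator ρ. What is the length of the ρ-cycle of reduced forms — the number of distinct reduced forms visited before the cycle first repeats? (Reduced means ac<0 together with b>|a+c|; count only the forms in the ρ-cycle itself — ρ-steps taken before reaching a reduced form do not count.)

D = 553, ⌊√D⌋ = 23
river: ρ → (9,7,-14)
river: ρ → (-14,21,2)
river: ρ → (2,23,-3)
river: ρ → (-3,19,16)
river: ρ → (16,13,-6)
river: ρ → (-6,23,1)
river: ρ → (1,23,-6)
river: ρ → (-6,13,16)
river: ρ → (16,19,-3)
river: ρ → (-3,23,2)
river: ρ → (2,21,-14)
river: ρ → (-14,7,9)
river: ρ → (9,11,-12)
river: ρ → (-12,13,8)
river: ρ → (8,19,-6)
river: ρ → (-6,17,11)
river: ρ → (11,5,-12)
river: ρ → (-12,19,4)
river: ρ → (4,21,-7)
river: ρ → (-7,21,4)
river: ρ → (4,19,-12)
river: ρ → (-12,5,11)
river: ρ → (11,17,-6)
river: ρ → (-6,19,8)
river: ρ → (8,13,-12)
river: ρ → (-12,11,9)
ρ-cycle length = 26 (tail of 0 descent steps not counted)

26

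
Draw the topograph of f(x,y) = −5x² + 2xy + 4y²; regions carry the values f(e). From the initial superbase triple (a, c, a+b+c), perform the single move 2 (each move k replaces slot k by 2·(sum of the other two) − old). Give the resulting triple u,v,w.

start (-5,4,1) = (f(1,0),f(0,1),f(1,1))
replace slot 2: 2·((-5)+1) − 4 = -12 → (-5,-12,1)

-5,-12,1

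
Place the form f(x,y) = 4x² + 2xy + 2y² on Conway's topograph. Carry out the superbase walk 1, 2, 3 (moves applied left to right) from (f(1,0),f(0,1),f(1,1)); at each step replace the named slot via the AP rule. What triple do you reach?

start (4,2,8) = (f(1,0),f(0,1),f(1,1))
replace slot 1: 2·(2+8) − 4 = 16 → (16,2,8)
replace slot 2: 2·(16+8) − 2 = 46 → (16,46,8)
replace slot 3: 2·(16+46) − 8 = 116 → (16,46,116)

16,46,116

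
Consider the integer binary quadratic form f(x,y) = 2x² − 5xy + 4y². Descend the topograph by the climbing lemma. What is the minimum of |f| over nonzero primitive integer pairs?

translate: b→-1 (≡-5 mod 4), so (2,-5,4)→(2,-1,1)
flip: (2,-1,1)→(1,1,2)
reduced (well bottom): (1,1,2) with a≤c, −a<b≤a
well minimum = a = 1

1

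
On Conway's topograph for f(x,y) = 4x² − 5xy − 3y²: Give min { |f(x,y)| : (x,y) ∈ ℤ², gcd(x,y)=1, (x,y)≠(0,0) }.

descent: ρ → (-3,5,4)  [lands on river]
river: ρ → (4,3,-4)
river: ρ → (-4,5,3)
river: ρ → (3,7,-2)
river: ρ → (-2,5,6)
river: ρ → (6,7,-1)
river: ρ → (-1,7,6)
river: ρ → (6,5,-2)
river: ρ → (-2,7,3)
river: ρ → (3,5,-4)
river: ρ → (-4,3,4)
river: ρ → (4,5,-3)
river: ρ → (-3,7,2)
river: ρ → (2,5,-6)
river: ρ → (-6,7,1)
river: ρ → (1,7,-6)
river: ρ → (-6,5,2)
river: ρ → (2,7,-3)
closes: descent 1, river 18
min |a| on river = 1

1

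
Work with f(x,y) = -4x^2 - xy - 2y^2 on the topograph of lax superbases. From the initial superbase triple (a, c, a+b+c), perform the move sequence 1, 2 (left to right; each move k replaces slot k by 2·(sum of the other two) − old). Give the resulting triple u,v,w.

start (-4,-2,-7) = (f(1,0),f(0,1),f(1,1))
replace slot 1: 2·((-2)+(-7)) − (-4) = -14 → (-14,-2,-7)
replace slot 2: 2·((-14)+(-7)) − (-2) = -40 → (-14,-40,-7)

-14,-40,-7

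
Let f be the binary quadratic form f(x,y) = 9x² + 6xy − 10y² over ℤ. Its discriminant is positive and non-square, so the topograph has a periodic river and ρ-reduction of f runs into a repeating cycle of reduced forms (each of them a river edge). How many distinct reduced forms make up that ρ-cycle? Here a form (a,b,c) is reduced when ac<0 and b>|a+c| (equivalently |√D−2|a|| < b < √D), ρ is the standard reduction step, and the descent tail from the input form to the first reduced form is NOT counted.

D = 396, ⌊√D⌋ = 19
river: ρ → (-10,14,5)
river: ρ → (5,16,-7)
river: ρ → (-7,12,9)
river: ρ → (9,6,-10)
ρ-cycle length = 4 (tail of 0 descent steps not counted)

4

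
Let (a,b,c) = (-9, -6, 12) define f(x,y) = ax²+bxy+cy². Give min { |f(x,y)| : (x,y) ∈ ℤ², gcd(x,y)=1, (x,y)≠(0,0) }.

descent: ρ → (12,6,-9)  [lands on river]
river: ρ → (-9,12,9)
river: ρ → (9,6,-12)
river: ρ → (-12,18,3)
river: ρ → (3,18,-12)
river: ρ → (-12,6,9)
river: ρ → (9,12,-9)
river: ρ → (-9,6,12)
river: ρ → (12,18,-3)
river: ρ → (-3,18,12)
closes: descent 1, river 10
min |a| on river = 3

3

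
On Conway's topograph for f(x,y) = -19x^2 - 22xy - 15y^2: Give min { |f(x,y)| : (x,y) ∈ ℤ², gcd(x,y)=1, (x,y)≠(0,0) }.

translate: b→-16 (≡22 mod 38), so (19,22,15)→(19,-16,12)
flip: (19,-16,12)→(12,16,19)
translate: b→-8 (≡16 mod 24), so (12,16,19)→(12,-8,15)
reduced (well bottom): (12,-8,15) with a≤c, −a<b≤a
well minimum |f| = |-12| = 12 (negative-definite)

12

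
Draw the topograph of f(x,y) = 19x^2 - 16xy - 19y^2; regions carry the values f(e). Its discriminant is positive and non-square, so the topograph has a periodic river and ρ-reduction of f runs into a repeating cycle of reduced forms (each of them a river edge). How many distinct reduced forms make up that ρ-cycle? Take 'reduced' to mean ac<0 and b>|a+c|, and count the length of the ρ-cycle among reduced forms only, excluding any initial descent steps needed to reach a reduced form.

D = 1700, ⌊√D⌋ = 41
descent: ρ → (-19,16,19)  [lands on river]
river: ρ → (19,22,-16)
river: ρ → (-16,10,25)
river: ρ → (25,40,-1)
river: ρ → (-1,40,25)
river: ρ → (25,10,-16)
river: ρ → (-16,22,19)
river: ρ → (19,16,-19)
river: ρ → (-19,22,16)
river: ρ → (16,10,-25)
river: ρ → (-25,40,1)
river: ρ → (1,40,-25)
river: ρ → (-25,10,16)
river: ρ → (16,22,-19)
ρ-cycle length = 14 (tail of 1 descent step not counted)

14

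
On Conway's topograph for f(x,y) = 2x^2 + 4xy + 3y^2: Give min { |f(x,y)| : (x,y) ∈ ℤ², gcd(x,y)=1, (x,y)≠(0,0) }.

translate: b→0 (≡4 mod 4), so (2,4,3)→(2,0,1)
flip: (2,0,1)→(1,0,2)
reduced (well bottom): (1,0,2) with a≤c, −a<b≤a
well minimum = a = 1

1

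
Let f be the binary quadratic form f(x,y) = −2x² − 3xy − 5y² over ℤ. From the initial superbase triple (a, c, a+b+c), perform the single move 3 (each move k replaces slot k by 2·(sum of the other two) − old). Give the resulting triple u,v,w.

start (-2,-5,-10) = (f(1,0),f(0,1),f(1,1))
replace slot 3: 2·((-2)+(-5)) − (-10) = -4 → (-2,-5,-4)

-2,-5,-4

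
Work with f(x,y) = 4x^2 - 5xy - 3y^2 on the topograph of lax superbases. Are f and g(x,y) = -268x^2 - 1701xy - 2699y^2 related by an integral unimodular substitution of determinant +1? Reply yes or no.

D₁ = 73, D₂ = 73
river cycle of f (length 18): (-3, 5, 4), (4, 3, -4), (-4, 5, 3), (3, 7, -2), (-2, 5, 6), (6, 7, -1), (-1, 7, 6), (6, 5, -2), (-2, 7, 3), (3, 5, -4), … (8 more)
river cycle of g (length 18): (2, 7, -3), (-3, 5, 4), (4, 3, -4), (-4, 5, 3), (3, 7, -2), (-2, 5, 6), (6, 7, -1), (-1, 7, 6), (6, 5, -2), (-2, 7, 3), … (8 more)
cycles coincide ⇒ equivalent

yes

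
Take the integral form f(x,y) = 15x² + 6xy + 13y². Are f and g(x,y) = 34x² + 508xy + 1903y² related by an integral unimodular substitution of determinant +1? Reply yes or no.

D₁ = -744, D₂ = -744
f: flip: (15,6,13)→(13,-6,15)
f: reduced (well bottom): (13,-6,15) with a≤c, −a<b≤a
g: translate: b→32 (≡508 mod 68), so (34,508,1903)→(34,32,13)
g: flip: (34,32,13)→(13,-32,34)
g: translate: b→-6 (≡-32 mod 26), so (13,-32,34)→(13,-6,15)
g: reduced (well bottom): (13,-6,15) with a≤c, −a<b≤a
reduced forms (13, -6, 15) vs (13, -6, 15) ⇒ equivalent

yes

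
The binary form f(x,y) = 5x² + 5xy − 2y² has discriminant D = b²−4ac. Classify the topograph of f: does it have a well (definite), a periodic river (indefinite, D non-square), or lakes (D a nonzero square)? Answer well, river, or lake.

D = b²−4ac = 5² − 4·5·(-2) = 65
D > 0 non-square ⇒ indefinite ⇒ periodic river

river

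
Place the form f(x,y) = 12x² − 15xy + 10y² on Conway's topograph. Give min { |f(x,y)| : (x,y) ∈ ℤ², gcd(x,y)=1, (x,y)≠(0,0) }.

translate: b→9 (≡-15 mod 24), so (12,-15,10)→(12,9,7)
flip: (12,9,7)→(7,-9,12)
translate: b→5 (≡-9 mod 14), so (7,-9,12)→(7,5,10)
reduced (well bottom): (7,5,10) with a≤c, −a<b≤a
well minimum = a = 7

7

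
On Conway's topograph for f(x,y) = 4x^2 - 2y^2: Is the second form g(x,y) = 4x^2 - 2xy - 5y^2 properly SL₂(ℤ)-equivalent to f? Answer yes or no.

D₁ = 32, D₂ = 84
discriminants differ ⇒ not SL₂(ℤ)-equivalent

no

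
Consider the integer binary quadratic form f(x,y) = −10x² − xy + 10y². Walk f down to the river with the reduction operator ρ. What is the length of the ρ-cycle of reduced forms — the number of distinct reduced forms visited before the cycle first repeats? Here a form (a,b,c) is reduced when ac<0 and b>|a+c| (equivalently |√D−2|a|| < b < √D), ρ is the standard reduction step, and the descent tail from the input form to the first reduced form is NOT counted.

D = 401, ⌊√D⌋ = 20
descent: ρ → (10,1,-10)  [lands on river]
river: ρ → (-10,19,1)
river: ρ → (1,19,-10)
river: ρ → (-10,1,10)
river: ρ → (10,19,-1)
river: ρ → (-1,19,10)
ρ-cycle length = 6 (tail of 1 descent step not counted)

6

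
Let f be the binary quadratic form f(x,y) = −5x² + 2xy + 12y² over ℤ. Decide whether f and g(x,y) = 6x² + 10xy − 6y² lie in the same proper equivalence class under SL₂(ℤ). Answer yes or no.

D₁ = 244, D₂ = 244
river cycle of f (length 22): (-5, 12, 5), (5, 8, -9), (-9, 10, 4), (4, 14, -3), (-3, 10, 12), (12, 14, -1), (-1, 14, 12), (12, 10, -3), (-3, 14, 4), (4, 10, -9), … (12 more)
river cycle of g (length 6): (-6, 14, 2), (2, 14, -6), (-6, 10, 6), (6, 14, -2), (-2, 14, 6), (6, 10, -6)
cycles differ ⇒ inequivalent

no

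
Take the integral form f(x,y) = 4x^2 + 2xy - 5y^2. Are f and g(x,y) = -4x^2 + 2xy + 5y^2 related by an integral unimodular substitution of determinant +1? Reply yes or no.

D₁ = 84, D₂ = 84
river cycle of f (length 6): (-5, 8, 1), (1, 8, -5), (-5, 2, 4), (4, 6, -3), (-3, 6, 4), (4, 2, -5)
river cycle of g (length 6): (5, 8, -1), (-1, 8, 5), (5, 2, -4), (-4, 6, 3), (3, 6, -4), (-4, 2, 5)
cycles differ ⇒ inequivalent

no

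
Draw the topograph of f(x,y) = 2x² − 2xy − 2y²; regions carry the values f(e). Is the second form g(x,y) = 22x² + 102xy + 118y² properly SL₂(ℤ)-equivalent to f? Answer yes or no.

D₁ = 20, D₂ = 20
river cycle of f (length 2): (-2, 2, 2), (2, 2, -2)
river cycle of g (length 2): (2, 2, -2), (-2, 2, 2)
cycles coincide ⇒ equivalent

yes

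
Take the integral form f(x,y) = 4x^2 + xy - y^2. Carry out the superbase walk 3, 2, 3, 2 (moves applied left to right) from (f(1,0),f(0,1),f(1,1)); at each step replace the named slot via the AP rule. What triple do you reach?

start (4,-1,4) = (f(1,0),f(0,1),f(1,1))
replace slot 3: 2·(4+(-1)) − 4 = 2 → (4,-1,2)
replace slot 2: 2·(4+2) − (-1) = 13 → (4,13,2)
replace slot 3: 2·(4+13) − 2 = 32 → (4,13,32)
replace slot 2: 2·(4+32) − 13 = 59 → (4,59,32)

4,59,32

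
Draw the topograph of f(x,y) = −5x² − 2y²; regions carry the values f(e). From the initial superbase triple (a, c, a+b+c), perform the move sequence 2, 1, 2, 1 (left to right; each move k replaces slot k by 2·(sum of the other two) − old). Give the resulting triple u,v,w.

start (-5,-2,-7) = (f(1,0),f(0,1),f(1,1))
replace slot 2: 2·((-5)+(-7)) − (-2) = -22 → (-5,-22,-7)
replace slot 1: 2·((-22)+(-7)) − (-5) = -53 → (-53,-22,-7)
replace slot 2: 2·((-53)+(-7)) − (-22) = -98 → (-53,-98,-7)
replace slot 1: 2·((-98)+(-7)) − (-53) = -157 → (-157,-98,-7)

-157,-98,-7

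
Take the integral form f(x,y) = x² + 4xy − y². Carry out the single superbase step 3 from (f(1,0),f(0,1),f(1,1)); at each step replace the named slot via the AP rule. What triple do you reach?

start (1,-1,4) = (f(1,0),f(0,1),f(1,1))
replace slot 3: 2·(1+(-1)) − 4 = -4 → (1,-1,-4)

1,-1,-4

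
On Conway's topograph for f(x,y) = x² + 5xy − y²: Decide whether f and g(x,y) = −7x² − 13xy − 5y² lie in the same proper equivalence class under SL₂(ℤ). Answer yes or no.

D₁ = 29, D₂ = 29
river cycle of f (length 2): (-1, 5, 1), (1, 5, -1)
river cycle of g (length 2): (1, 5, -1), (-1, 5, 1)
cycles coincide ⇒ equivalent

yes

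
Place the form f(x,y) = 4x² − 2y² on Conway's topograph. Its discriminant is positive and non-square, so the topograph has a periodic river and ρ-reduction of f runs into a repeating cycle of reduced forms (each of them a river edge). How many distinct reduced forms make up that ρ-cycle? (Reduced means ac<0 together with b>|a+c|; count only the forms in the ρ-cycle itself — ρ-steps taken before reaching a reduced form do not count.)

D = 32, ⌊√D⌋ = 5
descent: ρ → (-2,4,2)  [lands on river]
river: ρ → (2,4,-2)
ρ-cycle length = 2 (tail of 1 descent step not counted)

2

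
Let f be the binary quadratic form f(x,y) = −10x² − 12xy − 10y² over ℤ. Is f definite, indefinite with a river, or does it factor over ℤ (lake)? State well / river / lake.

D = b²−4ac = (-12)² − 4·(-10)·(-10) = -256
D < 0 ⇒ definite ⇒ every region one sign ⇒ single well

well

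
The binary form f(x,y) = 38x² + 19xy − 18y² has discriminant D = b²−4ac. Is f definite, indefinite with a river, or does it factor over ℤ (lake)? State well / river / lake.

D = b²−4ac = 19² − 4·38·(-18) = 3097
D > 0 non-square ⇒ indefinite ⇒ periodic river

river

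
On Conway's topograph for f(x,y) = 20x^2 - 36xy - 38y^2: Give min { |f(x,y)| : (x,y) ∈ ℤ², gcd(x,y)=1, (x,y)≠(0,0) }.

descent: ρ → (-38,36,20)  [lands on river]
river: ρ → (20,44,-30)
river: ρ → (-30,16,34)
river: ρ → (34,52,-12)
river: ρ → (-12,44,50)
river: ρ → (50,56,-6)
river: ρ → (-6,64,10)
river: ρ → (10,56,-30)
river: ρ → (-30,64,2)
river: ρ → (2,64,-30)
river: ρ → (-30,56,10)
river: ρ → (10,64,-6)
river: ρ → (-6,56,50)
river: ρ → (50,44,-12)
river: ρ → (-12,52,34)
river: ρ → (34,16,-30)
river: ρ → (-30,44,20)
river: ρ → (20,36,-38)
river: ρ → (-38,40,18)
river: ρ → (18,32,-46)
river: ρ → (-46,60,4)
river: ρ → (4,60,-46)
river: ρ → (-46,32,18)
river: ρ → (18,40,-38)
closes: descent 1, river 24
min |a| on river = 2

2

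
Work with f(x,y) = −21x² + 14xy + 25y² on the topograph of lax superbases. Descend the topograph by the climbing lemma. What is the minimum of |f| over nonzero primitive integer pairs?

river: ρ → (25,36,-10)
river: ρ → (-10,44,9)
river: ρ → (9,46,-5)
river: ρ → (-5,44,18)
river: ρ → (18,28,-21)
river: ρ → (-21,14,25)
closes: descent 0, river 6
min |a| on river = 5

5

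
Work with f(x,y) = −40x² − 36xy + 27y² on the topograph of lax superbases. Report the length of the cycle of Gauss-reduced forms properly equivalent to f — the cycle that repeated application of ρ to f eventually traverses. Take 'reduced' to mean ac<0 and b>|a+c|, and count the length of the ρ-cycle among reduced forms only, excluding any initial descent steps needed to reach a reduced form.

D = 5616, ⌊√D⌋ = 74
descent: ρ → (27,36,-40)  [lands on river]
river: ρ → (-40,44,23)
river: ρ → (23,48,-36)
river: ρ → (-36,24,35)
river: ρ → (35,46,-25)
river: ρ → (-25,54,27)
river: ρ → (27,54,-25)
river: ρ → (-25,46,35)
river: ρ → (35,24,-36)
river: ρ → (-36,48,23)
river: ρ → (23,44,-40)
river: ρ → (-40,36,27)
river: ρ → (27,72,-4)
river: ρ → (-4,72,27)
ρ-cycle length = 14 (tail of 1 descent step not counted)

14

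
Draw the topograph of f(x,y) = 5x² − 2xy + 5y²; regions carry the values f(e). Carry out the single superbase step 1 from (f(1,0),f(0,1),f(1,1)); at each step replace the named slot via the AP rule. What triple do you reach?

start (5,5,8) = (f(1,0),f(0,1),f(1,1))
replace slot 1: 2·(5+8) − 5 = 21 → (21,5,8)

21,5,8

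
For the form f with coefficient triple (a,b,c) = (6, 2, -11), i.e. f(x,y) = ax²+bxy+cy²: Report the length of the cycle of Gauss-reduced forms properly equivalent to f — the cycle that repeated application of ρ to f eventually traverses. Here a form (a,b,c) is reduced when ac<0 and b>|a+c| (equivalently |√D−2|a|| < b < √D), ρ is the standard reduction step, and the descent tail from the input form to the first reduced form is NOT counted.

D = 268, ⌊√D⌋ = 16
descent: ρ → (-11,-2,6)
descent: ρ → (6,14,-3)  [lands on river]
river: ρ → (-3,16,1)
river: ρ → (1,16,-3)
river: ρ → (-3,14,6)
river: ρ → (6,10,-7)
river: ρ → (-7,4,9)
river: ρ → (9,14,-2)
river: ρ → (-2,14,9)
river: ρ → (9,4,-7)
river: ρ → (-7,10,6)
ρ-cycle length = 10 (tail of 2 descent steps not counted)

10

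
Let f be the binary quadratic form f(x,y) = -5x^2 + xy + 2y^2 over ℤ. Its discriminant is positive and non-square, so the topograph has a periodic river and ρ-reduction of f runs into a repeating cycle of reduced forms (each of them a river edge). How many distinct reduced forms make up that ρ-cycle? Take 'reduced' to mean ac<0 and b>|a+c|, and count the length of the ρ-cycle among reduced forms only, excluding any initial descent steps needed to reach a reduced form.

D = 41, ⌊√D⌋ = 6
descent: ρ → (2,3,-4)  [lands on river]
river: ρ → (-4,5,1)
river: ρ → (1,5,-4)
river: ρ → (-4,3,2)
river: ρ → (2,5,-2)
river: ρ → (-2,3,4)
river: ρ → (4,5,-1)
river: ρ → (-1,5,4)
river: ρ → (4,3,-2)
river: ρ → (-2,5,2)
ρ-cycle length = 10 (tail of 1 descent step not counted)

10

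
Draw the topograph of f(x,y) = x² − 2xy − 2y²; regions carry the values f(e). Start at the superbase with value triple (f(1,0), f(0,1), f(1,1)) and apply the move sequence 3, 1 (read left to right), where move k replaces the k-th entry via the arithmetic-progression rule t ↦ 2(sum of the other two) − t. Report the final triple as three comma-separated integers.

start (1,-2,-3) = (f(1,0),f(0,1),f(1,1))
replace slot 3: 2·(1+(-2)) − (-3) = 1 → (1,-2,1)
replace slot 1: 2·((-2)+1) − 1 = -3 → (-3,-2,1)

-3,-2,1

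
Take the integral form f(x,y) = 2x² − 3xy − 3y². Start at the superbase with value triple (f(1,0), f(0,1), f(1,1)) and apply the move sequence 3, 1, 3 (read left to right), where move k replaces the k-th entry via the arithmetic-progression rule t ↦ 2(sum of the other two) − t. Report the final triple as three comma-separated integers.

start (2,-3,-4) = (f(1,0),f(0,1),f(1,1))
replace slot 3: 2·(2+(-3)) − (-4) = 2 → (2,-3,2)
replace slot 1: 2·((-3)+2) − 2 = -4 → (-4,-3,2)
replace slot 3: 2·((-4)+(-3)) − 2 = -16 → (-4,-3,-16)

-4,-3,-16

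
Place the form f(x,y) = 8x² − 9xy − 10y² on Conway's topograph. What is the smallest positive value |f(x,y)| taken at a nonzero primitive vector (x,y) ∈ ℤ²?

descent: ρ → (-10,9,8)  [lands on river]
river: ρ → (8,7,-11)
river: ρ → (-11,15,4)
river: ρ → (4,17,-7)
river: ρ → (-7,11,10)
river: ρ → (10,9,-8)
river: ρ → (-8,7,11)
river: ρ → (11,15,-4)
river: ρ → (-4,17,7)
river: ρ → (7,11,-10)
closes: descent 1, river 10
min |a| on river = 4

4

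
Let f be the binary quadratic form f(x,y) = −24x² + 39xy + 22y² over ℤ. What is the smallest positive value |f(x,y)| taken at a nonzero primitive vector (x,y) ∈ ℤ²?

river: ρ → (22,49,-14)
river: ρ → (-14,35,43)
river: ρ → (43,51,-6)
river: ρ → (-6,57,16)
river: ρ → (16,39,-33)
river: ρ → (-33,27,22)
river: ρ → (22,17,-38)
river: ρ → (-38,59,1)
river: ρ → (1,59,-38)
river: ρ → (-38,17,22)
river: ρ → (22,27,-33)
river: ρ → (-33,39,16)
river: ρ → (16,57,-6)
river: ρ → (-6,51,43)
river: ρ → (43,35,-14)
river: ρ → (-14,49,22)
river: ρ → (22,39,-24)
river: ρ → (-24,57,4)
river: ρ → (4,55,-38)
river: ρ → (-38,21,21)
river: ρ → (21,21,-38)
river: ρ → (-38,55,4)
river: ρ → (4,57,-24)
river: ρ → (-24,39,22)
closes: descent 0, river 24
min |a| on river = 1

1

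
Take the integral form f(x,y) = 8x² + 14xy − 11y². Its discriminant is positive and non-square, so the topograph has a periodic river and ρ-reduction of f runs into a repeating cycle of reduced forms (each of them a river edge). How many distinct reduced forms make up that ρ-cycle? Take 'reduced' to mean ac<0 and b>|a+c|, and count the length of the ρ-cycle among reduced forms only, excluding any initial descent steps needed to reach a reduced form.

D = 548, ⌊√D⌋ = 23
river: ρ → (-11,8,11)
river: ρ → (11,14,-8)
river: ρ → (-8,18,7)
river: ρ → (7,10,-16)
river: ρ → (-16,22,1)
river: ρ → (1,22,-16)
river: ρ → (-16,10,7)
river: ρ → (7,18,-8)
river: ρ → (-8,14,11)
river: ρ → (11,8,-11)
river: ρ → (-11,14,8)
river: ρ → (8,18,-7)
river: ρ → (-7,10,16)
river: ρ → (16,22,-1)
river: ρ → (-1,22,16)
river: ρ → (16,10,-7)
river: ρ → (-7,18,8)
river: ρ → (8,14,-11)
ρ-cycle length = 18 (tail of 0 descent steps not counted)

18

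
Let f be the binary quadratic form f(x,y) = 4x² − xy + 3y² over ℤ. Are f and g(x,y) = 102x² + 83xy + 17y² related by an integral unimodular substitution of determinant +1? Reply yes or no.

D₁ = -47, D₂ = -47
f: flip: (4,-1,3)→(3,1,4)
f: reduced (well bottom): (3,1,4) with a≤c, −a<b≤a
g: flip: (102,83,17)→(17,-83,102)
g: translate: b→-15 (≡-83 mod 34), so (17,-83,102)→(17,-15,4)
g: flip: (17,-15,4)→(4,15,17)
g: translate: b→-1 (≡15 mod 8), so (4,15,17)→(4,-1,3)
g: flip: (4,-1,3)→(3,1,4)
g: reduced (well bottom): (3,1,4) with a≤c, −a<b≤a
reduced forms (3, 1, 4) vs (3, 1, 4) ⇒ equivalent

yes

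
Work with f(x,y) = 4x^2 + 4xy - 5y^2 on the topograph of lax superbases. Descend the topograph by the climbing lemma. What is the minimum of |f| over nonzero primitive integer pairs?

river: ρ → (-5,6,3)
river: ρ → (3,6,-5)
river: ρ → (-5,4,4)
river: ρ → (4,4,-5)
closes: descent 0, river 4
min |a| on river = 3

3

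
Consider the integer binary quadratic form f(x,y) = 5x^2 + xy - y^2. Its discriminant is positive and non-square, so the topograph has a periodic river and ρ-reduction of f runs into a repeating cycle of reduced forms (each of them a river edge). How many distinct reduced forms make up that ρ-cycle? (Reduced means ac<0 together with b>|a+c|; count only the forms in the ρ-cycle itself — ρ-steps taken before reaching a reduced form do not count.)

D = 21, ⌊√D⌋ = 4
descent: ρ → (-1,3,3)  [lands on river]
river: ρ → (3,3,-1)
ρ-cycle length = 2 (tail of 1 descent step not counted)

2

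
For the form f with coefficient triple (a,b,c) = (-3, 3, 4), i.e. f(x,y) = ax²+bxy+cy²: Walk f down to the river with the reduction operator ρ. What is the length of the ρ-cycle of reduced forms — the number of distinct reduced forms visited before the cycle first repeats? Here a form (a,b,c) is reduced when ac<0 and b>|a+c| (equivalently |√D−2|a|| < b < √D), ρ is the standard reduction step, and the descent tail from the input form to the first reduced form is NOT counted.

D = 57, ⌊√D⌋ = 7
river: ρ → (4,5,-2)
river: ρ → (-2,7,1)
river: ρ → (1,7,-2)
river: ρ → (-2,5,4)
river: ρ → (4,3,-3)
river: ρ → (-3,3,4)
ρ-cycle length = 6 (tail of 0 descent steps not counted)

6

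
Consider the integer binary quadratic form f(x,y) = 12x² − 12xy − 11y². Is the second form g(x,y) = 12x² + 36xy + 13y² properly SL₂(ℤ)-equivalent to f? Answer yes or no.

D₁ = 672, D₂ = 672
river cycle of f (length 6): (-11, 12, 12), (12, 12, -11), (-11, 10, 13), (13, 16, -8), (-8, 16, 13), (13, 10, -11)
river cycle of g (length 6): (13, 16, -8), (-8, 16, 13), (13, 10, -11), (-11, 12, 12), (12, 12, -11), (-11, 10, 13)
cycles coincide ⇒ equivalent

yes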